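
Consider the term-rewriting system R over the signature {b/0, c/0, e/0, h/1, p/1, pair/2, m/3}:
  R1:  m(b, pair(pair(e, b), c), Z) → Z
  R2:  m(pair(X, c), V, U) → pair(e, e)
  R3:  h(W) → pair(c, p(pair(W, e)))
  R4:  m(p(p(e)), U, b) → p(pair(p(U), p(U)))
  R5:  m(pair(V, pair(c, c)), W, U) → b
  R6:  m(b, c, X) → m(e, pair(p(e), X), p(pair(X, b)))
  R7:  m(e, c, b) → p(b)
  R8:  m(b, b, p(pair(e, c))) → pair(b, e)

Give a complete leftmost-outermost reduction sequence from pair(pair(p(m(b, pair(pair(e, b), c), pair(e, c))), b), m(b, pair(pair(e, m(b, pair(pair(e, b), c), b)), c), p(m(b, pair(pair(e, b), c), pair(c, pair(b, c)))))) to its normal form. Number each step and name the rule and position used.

1. pair(pair(p(m(b, pair(pair(e, b), c), pair(e, c))), b), m(b, pair(pair(e, m(b, pair(pair(e, b), c), b)), c), p(m(b, pair(pair(e, b), c), pair(c, pair(b, c))))))  →  pair(pair(p(pair(e, c)), b), m(b, pair(pair(e, m(b, pair(pair(e, b), c), b)), c), p(m(b, pair(pair(e, b), c), pair(c, pair(b, c))))))   [R1 at 1.1.1]
2. pair(pair(p(pair(e, c)), b), m(b, pair(pair(e, m(b, pair(pair(e, b), c), b)), c), p(m(b, pair(pair(e, b), c), pair(c, pair(b, c))))))  →  pair(pair(p(pair(e, c)), b), m(b, pair(pair(e, b), c), p(m(b, pair(pair(e, b), c), pair(c, pair(b, c))))))   [R1 at 2.2.1.2]
3. pair(pair(p(pair(e, c)), b), m(b, pair(pair(e, b), c), p(m(b, pair(pair(e, b), c), pair(c, pair(b, c))))))  →  pair(pair(p(pair(e, c)), b), p(m(b, pair(pair(e, b), c), pair(c, pair(b, c)))))   [R1 at 2]
4. pair(pair(p(pair(e, c)), b), p(m(b, pair(pair(e, b), c), pair(c, pair(b, c)))))  →  pair(pair(p(pair(e, c)), b), p(pair(c, pair(b, c))))   [R1 at 2.1]

pair(pair(p(pair(e, c)), b), p(pair(c, pair(b, c))))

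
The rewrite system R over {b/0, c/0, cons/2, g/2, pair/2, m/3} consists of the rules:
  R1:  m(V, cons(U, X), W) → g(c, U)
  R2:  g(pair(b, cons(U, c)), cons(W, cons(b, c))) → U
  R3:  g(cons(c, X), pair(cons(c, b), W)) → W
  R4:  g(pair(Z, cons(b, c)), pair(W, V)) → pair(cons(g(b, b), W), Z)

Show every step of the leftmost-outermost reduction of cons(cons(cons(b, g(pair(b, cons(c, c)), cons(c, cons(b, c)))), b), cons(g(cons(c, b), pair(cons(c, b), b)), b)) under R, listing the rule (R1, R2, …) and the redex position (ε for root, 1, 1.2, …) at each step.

1. cons(cons(cons(b, g(pair(b, cons(c, c)), cons(c, cons(b, c)))), b), cons(g(cons(c, b), pair(cons(c, b), b)), b))  →  cons(cons(cons(b, c), b), cons(g(cons(c, b), pair(cons(c, b), b)), b))   [R2 at 1.1.2]
2. cons(cons(cons(b, c), b), cons(g(cons(c, b), pair(cons(c, b), b)), b))  →  cons(cons(cons(b, c), b), cons(b, b))   [R3 at 2.1]

cons(cons(cons(b, c), b), cons(b, b))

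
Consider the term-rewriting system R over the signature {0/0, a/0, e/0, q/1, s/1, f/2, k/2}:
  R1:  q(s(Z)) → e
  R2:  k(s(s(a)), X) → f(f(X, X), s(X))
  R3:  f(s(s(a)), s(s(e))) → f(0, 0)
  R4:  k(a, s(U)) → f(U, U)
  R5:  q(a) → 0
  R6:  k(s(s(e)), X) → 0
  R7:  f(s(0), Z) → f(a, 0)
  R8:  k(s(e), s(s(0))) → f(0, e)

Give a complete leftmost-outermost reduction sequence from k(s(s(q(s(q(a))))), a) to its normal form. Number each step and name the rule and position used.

1. k(s(s(q(s(q(a))))), a)  →  k(s(s(e)), a)   [R1 at 1.1.1]
2. k(s(s(e)), a)  →  0   [R6 at ε]

0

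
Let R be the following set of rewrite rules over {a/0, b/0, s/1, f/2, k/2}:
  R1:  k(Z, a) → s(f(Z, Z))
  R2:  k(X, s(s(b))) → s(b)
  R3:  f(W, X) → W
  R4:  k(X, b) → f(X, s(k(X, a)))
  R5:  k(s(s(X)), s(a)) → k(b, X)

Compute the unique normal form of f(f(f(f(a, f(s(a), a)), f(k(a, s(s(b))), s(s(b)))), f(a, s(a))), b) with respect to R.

1. f(f(f(f(a, f(s(a), a)), f(k(a, s(s(b))), s(s(b)))), f(a, s(a))), b)  →  f(f(f(a, f(s(a), a)), f(k(a, s(s(b))), s(s(b)))), f(a, s(a)))   [R3 at ε]
2. f(f(f(a, f(s(a), a)), f(k(a, s(s(b))), s(s(b)))), f(a, s(a)))  →  f(f(a, f(s(a), a)), f(k(a, s(s(b))), s(s(b))))   [R3 at ε]
3. f(f(a, f(s(a), a)), f(k(a, s(s(b))), s(s(b))))  →  f(a, f(s(a), a))   [R3 at ε]
4. f(a, f(s(a), a))  →  a   [R3 at ε]

a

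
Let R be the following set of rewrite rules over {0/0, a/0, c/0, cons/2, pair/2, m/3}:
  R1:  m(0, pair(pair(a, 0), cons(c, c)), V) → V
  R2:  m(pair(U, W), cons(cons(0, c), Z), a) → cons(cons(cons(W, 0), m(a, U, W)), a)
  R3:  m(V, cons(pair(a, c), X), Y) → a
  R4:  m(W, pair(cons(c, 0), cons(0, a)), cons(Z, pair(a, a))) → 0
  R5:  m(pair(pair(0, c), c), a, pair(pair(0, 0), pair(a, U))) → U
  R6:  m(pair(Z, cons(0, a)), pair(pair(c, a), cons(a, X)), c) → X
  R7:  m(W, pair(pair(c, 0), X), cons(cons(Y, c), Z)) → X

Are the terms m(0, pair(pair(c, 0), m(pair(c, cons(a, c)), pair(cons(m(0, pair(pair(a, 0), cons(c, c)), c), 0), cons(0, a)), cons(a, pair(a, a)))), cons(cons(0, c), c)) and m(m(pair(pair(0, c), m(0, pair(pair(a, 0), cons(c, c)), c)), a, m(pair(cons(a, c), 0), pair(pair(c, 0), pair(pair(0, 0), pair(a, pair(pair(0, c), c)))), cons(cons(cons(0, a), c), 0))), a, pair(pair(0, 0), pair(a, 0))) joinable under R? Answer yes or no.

yes — NF(t₁) = 0, NF(t₂) = 0

Reduce t₁ = m(0, pair(pair(c, 0), m(pair(c, cons(a, c)), pair(cons(m(0, pair(pair(a, 0), cons(c, c)), c), 0), cons(0, a)), cons(a, pair(a, a)))), cons(cons(0, c), c)):
1. m(0, pair(pair(c, 0), m(pair(c, cons(a, c)), pair(cons(m(0, pair(pair(a, 0), cons(c, c)), c), 0), cons(0, a)), cons(a, pair(a, a)))), cons(cons(0, c), c))  →  m(pair(c, cons(a, c)), pair(cons(m(0, pair(pair(a, 0), cons(c, c)), c), 0), cons(0, a)), cons(a, pair(a, a)))   [R7 at ε]
2. m(pair(c, cons(a, c)), pair(cons(m(0, pair(pair(a, 0), cons(c, c)), c), 0), cons(0, a)), cons(a, pair(a, a)))  →  m(pair(c, cons(a, c)), pair(cons(c, 0), cons(0, a)), cons(a, pair(a, a)))   [R1 at 2.1.1]
3. m(pair(c, cons(a, c)), pair(cons(c, 0), cons(0, a)), cons(a, pair(a, a)))  →  0   [R4 at ε]

Reduce t₂ = m(m(pair(pair(0, c), m(0, pair(pair(a, 0), cons(c, c)), c)), a, m(pair(cons(a, c), 0), pair(pair(c, 0), pair(pair(0, 0), pair(a, pair(pair(0, c), c)))), cons(cons(cons(0, a), c), 0))), a, pair(pair(0, 0), pair(a, 0))):
1. m(m(pair(pair(0, c), m(0, pair(pair(a, 0), cons(c, c)), c)), a, m(pair(cons(a, c), 0), pair(pair(c, 0), pair(pair(0, 0), pair(a, pair(pair(0, c), c)))), cons(cons(cons(0, a), c), 0))), a, pair(pair(0, 0), pair(a, 0)))  →  m(m(pair(pair(0, c), c), a, m(pair(cons(a, c), 0), pair(pair(c, 0), pair(pair(0, 0), pair(a, pair(pair(0, c), c)))), cons(cons(cons(0, a), c), 0))), a, pair(pair(0, 0), pair(a, 0)))   [R1 at 1.1.2]
2. m(m(pair(pair(0, c), c), a, m(pair(cons(a, c), 0), pair(pair(c, 0), pair(pair(0, 0), pair(a, pair(pair(0, c), c)))), cons(cons(cons(0, a), c), 0))), a, pair(pair(0, 0), pair(a, 0)))  →  m(m(pair(pair(0, c), c), a, pair(pair(0, 0), pair(a, pair(pair(0, c), c)))), a, pair(pair(0, 0), pair(a, 0)))   [R7 at 1.3]
3. m(m(pair(pair(0, c), c), a, pair(pair(0, 0), pair(a, pair(pair(0, c), c)))), a, pair(pair(0, 0), pair(a, 0)))  →  m(pair(pair(0, c), c), a, pair(pair(0, 0), pair(a, 0)))   [R5 at 1]
4. m(pair(pair(0, c), c), a, pair(pair(0, 0), pair(a, 0)))  →  0   [R5 at ε]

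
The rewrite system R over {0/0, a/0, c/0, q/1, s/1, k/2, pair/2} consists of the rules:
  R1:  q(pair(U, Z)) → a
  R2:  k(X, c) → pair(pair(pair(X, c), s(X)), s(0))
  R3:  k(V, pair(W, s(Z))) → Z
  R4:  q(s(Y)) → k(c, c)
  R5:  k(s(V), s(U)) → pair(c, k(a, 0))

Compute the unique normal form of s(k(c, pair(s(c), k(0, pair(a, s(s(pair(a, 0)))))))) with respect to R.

s(pair(a, 0))

1. s(k(c, pair(s(c), k(0, pair(a, s(s(pair(a, 0))))))))  →  s(k(c, pair(s(c), s(pair(a, 0)))))   [R3 at 1.2.2]
2. s(k(c, pair(s(c), s(pair(a, 0)))))  →  s(pair(a, 0))   [R3 at 1]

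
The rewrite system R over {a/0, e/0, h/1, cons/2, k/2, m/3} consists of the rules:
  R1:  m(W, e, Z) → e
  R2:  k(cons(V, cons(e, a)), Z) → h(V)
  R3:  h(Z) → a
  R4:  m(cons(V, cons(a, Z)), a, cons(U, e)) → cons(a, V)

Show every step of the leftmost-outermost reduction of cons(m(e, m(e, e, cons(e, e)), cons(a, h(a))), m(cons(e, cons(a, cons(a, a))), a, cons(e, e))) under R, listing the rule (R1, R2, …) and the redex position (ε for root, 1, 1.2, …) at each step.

1. cons(m(e, m(e, e, cons(e, e)), cons(a, h(a))), m(cons(e, cons(a, cons(a, a))), a, cons(e, e)))  →  cons(m(e, e, cons(a, h(a))), m(cons(e, cons(a, cons(a, a))), a, cons(e, e)))   [R1 at 1.2]
2. cons(m(e, e, cons(a, h(a))), m(cons(e, cons(a, cons(a, a))), a, cons(e, e)))  →  cons(e, m(cons(e, cons(a, cons(a, a))), a, cons(e, e)))   [R1 at 1]
3. cons(e, m(cons(e, cons(a, cons(a, a))), a, cons(e, e)))  →  cons(e, cons(a, e))   [R4 at 2]

cons(e, cons(a, e))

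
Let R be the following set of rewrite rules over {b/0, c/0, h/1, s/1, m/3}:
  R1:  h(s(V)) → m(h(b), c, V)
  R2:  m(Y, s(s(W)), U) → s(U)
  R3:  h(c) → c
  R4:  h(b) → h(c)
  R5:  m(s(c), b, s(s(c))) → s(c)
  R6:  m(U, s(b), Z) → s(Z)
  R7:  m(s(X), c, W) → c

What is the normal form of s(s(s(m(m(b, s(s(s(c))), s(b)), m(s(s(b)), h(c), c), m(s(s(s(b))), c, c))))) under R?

s(s(s(c)))

1. s(s(s(m(m(b, s(s(s(c))), s(b)), m(s(s(b)), h(c), c), m(s(s(s(b))), c, c)))))  →  s(s(s(m(s(s(b)), m(s(s(b)), h(c), c), m(s(s(s(b))), c, c)))))   [R2 at 1.1.1.1]
2. s(s(s(m(s(s(b)), m(s(s(b)), h(c), c), m(s(s(s(b))), c, c)))))  →  s(s(s(m(s(s(b)), m(s(s(b)), c, c), m(s(s(s(b))), c, c)))))   [R3 at 1.1.1.2.2]
3. s(s(s(m(s(s(b)), m(s(s(b)), c, c), m(s(s(s(b))), c, c)))))  →  s(s(s(m(s(s(b)), c, m(s(s(s(b))), c, c)))))   [R7 at 1.1.1.2]
4. s(s(s(m(s(s(b)), c, m(s(s(s(b))), c, c)))))  →  s(s(s(c)))   [R7 at 1.1.1]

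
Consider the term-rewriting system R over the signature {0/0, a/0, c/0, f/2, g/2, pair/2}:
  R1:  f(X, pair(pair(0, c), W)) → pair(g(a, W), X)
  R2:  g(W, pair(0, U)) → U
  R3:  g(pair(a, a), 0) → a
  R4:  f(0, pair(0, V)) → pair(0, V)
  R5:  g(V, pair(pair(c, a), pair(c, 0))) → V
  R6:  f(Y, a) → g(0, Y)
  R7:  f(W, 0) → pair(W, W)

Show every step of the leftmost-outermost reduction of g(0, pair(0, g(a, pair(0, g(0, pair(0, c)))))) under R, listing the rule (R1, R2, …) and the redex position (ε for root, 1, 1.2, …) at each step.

c

1. g(0, pair(0, g(a, pair(0, g(0, pair(0, c))))))  →  g(a, pair(0, g(0, pair(0, c))))   [R2 at ε]
2. g(a, pair(0, g(0, pair(0, c))))  →  g(0, pair(0, c))   [R2 at ε]
3. g(0, pair(0, c))  →  c   [R2 at ε]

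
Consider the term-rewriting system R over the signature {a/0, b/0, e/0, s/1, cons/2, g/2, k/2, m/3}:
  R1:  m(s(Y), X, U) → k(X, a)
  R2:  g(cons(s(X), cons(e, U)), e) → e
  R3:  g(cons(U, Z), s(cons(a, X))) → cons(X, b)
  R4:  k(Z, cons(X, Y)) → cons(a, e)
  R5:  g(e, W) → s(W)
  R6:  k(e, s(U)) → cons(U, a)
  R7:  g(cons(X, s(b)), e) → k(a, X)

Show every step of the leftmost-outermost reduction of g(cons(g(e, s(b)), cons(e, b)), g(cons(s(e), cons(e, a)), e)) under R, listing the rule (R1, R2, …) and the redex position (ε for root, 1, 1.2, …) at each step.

e

1. g(cons(g(e, s(b)), cons(e, b)), g(cons(s(e), cons(e, a)), e))  →  g(cons(s(s(b)), cons(e, b)), g(cons(s(e), cons(e, a)), e))   [R5 at 1.1]
2. g(cons(s(s(b)), cons(e, b)), g(cons(s(e), cons(e, a)), e))  →  g(cons(s(s(b)), cons(e, b)), e)   [R2 at 2]
3. g(cons(s(s(b)), cons(e, b)), e)  →  e   [R2 at ε]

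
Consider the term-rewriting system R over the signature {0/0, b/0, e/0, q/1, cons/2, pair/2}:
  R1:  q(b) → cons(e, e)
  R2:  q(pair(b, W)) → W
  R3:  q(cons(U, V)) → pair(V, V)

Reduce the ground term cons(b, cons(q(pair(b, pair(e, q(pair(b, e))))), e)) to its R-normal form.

1. cons(b, cons(q(pair(b, pair(e, q(pair(b, e))))), e))  →  cons(b, cons(pair(e, q(pair(b, e))), e))   [R2 at 2.1]
2. cons(b, cons(pair(e, q(pair(b, e))), e))  →  cons(b, cons(pair(e, e), e))   [R2 at 2.1.2]

cons(b, cons(pair(e, e), e))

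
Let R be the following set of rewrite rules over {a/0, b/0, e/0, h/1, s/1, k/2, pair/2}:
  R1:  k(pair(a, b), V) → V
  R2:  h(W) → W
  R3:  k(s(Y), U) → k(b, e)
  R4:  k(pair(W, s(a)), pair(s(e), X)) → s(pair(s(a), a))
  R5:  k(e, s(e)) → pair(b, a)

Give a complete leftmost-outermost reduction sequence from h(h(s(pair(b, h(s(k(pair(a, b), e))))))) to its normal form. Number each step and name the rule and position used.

s(pair(b, s(e)))

1. h(h(s(pair(b, h(s(k(pair(a, b), e)))))))  →  h(s(pair(b, h(s(k(pair(a, b), e))))))   [R2 at ε]
2. h(s(pair(b, h(s(k(pair(a, b), e))))))  →  s(pair(b, h(s(k(pair(a, b), e)))))   [R2 at ε]
3. s(pair(b, h(s(k(pair(a, b), e)))))  →  s(pair(b, s(k(pair(a, b), e))))   [R2 at 1.2]
4. s(pair(b, s(k(pair(a, b), e))))  →  s(pair(b, s(e)))   [R1 at 1.2.1]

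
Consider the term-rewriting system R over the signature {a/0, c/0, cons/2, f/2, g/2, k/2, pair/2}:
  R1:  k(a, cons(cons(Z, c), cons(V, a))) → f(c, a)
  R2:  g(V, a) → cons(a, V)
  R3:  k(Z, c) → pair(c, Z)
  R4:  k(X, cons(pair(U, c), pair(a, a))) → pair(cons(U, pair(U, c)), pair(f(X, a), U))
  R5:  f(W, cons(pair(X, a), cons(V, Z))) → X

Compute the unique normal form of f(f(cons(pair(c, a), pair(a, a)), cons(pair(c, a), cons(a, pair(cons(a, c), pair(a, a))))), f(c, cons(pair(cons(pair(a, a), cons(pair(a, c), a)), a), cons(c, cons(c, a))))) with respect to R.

1. f(f(cons(pair(c, a), pair(a, a)), cons(pair(c, a), cons(a, pair(cons(a, c), pair(a, a))))), f(c, cons(pair(cons(pair(a, a), cons(pair(a, c), a)), a), cons(c, cons(c, a)))))  →  f(c, f(c, cons(pair(cons(pair(a, a), cons(pair(a, c), a)), a), cons(c, cons(c, a)))))   [R5 at 1]
2. f(c, f(c, cons(pair(cons(pair(a, a), cons(pair(a, c), a)), a), cons(c, cons(c, a)))))  →  f(c, cons(pair(a, a), cons(pair(a, c), a)))   [R5 at 2]
3. f(c, cons(pair(a, a), cons(pair(a, c), a)))  →  a   [R5 at ε]

a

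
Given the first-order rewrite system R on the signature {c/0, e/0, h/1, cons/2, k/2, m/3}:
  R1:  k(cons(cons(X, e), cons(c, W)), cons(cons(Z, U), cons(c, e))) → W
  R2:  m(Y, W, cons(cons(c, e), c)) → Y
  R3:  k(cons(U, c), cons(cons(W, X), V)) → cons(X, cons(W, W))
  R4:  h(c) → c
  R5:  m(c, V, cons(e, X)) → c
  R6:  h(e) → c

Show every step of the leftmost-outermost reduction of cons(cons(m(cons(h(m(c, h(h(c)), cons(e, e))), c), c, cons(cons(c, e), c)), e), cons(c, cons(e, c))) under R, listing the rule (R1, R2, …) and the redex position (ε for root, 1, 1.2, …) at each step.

cons(cons(cons(c, c), e), cons(c, cons(e, c)))

1. cons(cons(m(cons(h(m(c, h(h(c)), cons(e, e))), c), c, cons(cons(c, e), c)), e), cons(c, cons(e, c)))  →  cons(cons(cons(h(m(c, h(h(c)), cons(e, e))), c), e), cons(c, cons(e, c)))   [R2 at 1.1]
2. cons(cons(cons(h(m(c, h(h(c)), cons(e, e))), c), e), cons(c, cons(e, c)))  →  cons(cons(cons(h(c), c), e), cons(c, cons(e, c)))   [R5 at 1.1.1.1]
3. cons(cons(cons(h(c), c), e), cons(c, cons(e, c)))  →  cons(cons(cons(c, c), e), cons(c, cons(e, c)))   [R4 at 1.1.1]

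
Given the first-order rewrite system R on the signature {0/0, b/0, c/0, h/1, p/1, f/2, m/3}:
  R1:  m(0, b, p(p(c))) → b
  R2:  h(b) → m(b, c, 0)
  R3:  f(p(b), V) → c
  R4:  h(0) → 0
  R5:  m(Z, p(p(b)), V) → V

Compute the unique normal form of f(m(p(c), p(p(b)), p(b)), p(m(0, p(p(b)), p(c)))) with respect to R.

c

1. f(m(p(c), p(p(b)), p(b)), p(m(0, p(p(b)), p(c))))  →  f(p(b), p(m(0, p(p(b)), p(c))))   [R5 at 1]
2. f(p(b), p(m(0, p(p(b)), p(c))))  →  c   [R3 at ε]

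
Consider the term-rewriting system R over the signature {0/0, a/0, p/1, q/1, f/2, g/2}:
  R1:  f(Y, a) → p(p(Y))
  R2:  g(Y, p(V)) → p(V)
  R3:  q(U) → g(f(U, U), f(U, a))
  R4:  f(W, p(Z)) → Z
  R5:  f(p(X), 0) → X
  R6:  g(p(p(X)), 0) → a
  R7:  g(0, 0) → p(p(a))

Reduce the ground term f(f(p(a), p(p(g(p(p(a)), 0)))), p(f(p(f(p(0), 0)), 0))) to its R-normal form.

0

1. f(f(p(a), p(p(g(p(p(a)), 0)))), p(f(p(f(p(0), 0)), 0)))  →  f(p(f(p(0), 0)), 0)   [R4 at ε]
2. f(p(f(p(0), 0)), 0)  →  f(p(0), 0)   [R5 at ε]
3. f(p(0), 0)  →  0   [R5 at ε]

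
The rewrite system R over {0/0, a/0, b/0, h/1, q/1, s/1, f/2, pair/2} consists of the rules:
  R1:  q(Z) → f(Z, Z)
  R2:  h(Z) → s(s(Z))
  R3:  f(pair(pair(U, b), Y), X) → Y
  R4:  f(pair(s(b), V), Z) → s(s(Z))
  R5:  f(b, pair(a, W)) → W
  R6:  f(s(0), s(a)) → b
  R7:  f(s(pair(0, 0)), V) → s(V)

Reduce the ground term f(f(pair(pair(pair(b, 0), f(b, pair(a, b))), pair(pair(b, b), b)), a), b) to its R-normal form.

b

1. f(f(pair(pair(pair(b, 0), f(b, pair(a, b))), pair(pair(b, b), b)), a), b)  →  f(f(pair(pair(pair(b, 0), b), pair(pair(b, b), b)), a), b)   [R5 at 1.1.1.2]
2. f(f(pair(pair(pair(b, 0), b), pair(pair(b, b), b)), a), b)  →  f(pair(pair(b, b), b), b)   [R3 at 1]
3. f(pair(pair(b, b), b), b)  →  b   [R3 at ε]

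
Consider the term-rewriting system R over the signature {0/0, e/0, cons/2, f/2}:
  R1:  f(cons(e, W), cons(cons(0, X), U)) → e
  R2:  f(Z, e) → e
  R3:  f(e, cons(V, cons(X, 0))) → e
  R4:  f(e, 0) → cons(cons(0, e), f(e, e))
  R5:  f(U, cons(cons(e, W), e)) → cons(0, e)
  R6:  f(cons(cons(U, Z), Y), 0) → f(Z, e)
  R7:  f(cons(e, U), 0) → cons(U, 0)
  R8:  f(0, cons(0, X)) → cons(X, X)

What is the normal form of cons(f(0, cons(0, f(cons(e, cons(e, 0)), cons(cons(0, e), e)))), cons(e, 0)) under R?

1. cons(f(0, cons(0, f(cons(e, cons(e, 0)), cons(cons(0, e), e)))), cons(e, 0))  →  cons(cons(f(cons(e, cons(e, 0)), cons(cons(0, e), e)), f(cons(e, cons(e, 0)), cons(cons(0, e), e))), cons(e, 0))   [R8 at 1]
2. cons(cons(f(cons(e, cons(e, 0)), cons(cons(0, e), e)), f(cons(e, cons(e, 0)), cons(cons(0, e), e))), cons(e, 0))  →  cons(cons(e, f(cons(e, cons(e, 0)), cons(cons(0, e), e))), cons(e, 0))   [R1 at 1.1]
3. cons(cons(e, f(cons(e, cons(e, 0)), cons(cons(0, e), e))), cons(e, 0))  →  cons(cons(e, e), cons(e, 0))   [R1 at 1.2]

cons(cons(e, e), cons(e, 0))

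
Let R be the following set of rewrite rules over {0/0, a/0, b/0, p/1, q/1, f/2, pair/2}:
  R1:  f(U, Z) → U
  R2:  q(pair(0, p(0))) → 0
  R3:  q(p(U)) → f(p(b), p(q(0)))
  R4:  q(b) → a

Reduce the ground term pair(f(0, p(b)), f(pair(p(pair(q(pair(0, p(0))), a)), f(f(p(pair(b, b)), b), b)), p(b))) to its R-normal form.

pair(0, pair(p(pair(0, a)), p(pair(b, b))))

1. pair(f(0, p(b)), f(pair(p(pair(q(pair(0, p(0))), a)), f(f(p(pair(b, b)), b), b)), p(b)))  →  pair(0, f(pair(p(pair(q(pair(0, p(0))), a)), f(f(p(pair(b, b)), b), b)), p(b)))   [R1 at 1]
2. pair(0, f(pair(p(pair(q(pair(0, p(0))), a)), f(f(p(pair(b, b)), b), b)), p(b)))  →  pair(0, pair(p(pair(q(pair(0, p(0))), a)), f(f(p(pair(b, b)), b), b)))   [R1 at 2]
3. pair(0, pair(p(pair(q(pair(0, p(0))), a)), f(f(p(pair(b, b)), b), b)))  →  pair(0, pair(p(pair(0, a)), f(f(p(pair(b, b)), b), b)))   [R2 at 2.1.1.1]
4. pair(0, pair(p(pair(0, a)), f(f(p(pair(b, b)), b), b)))  →  pair(0, pair(p(pair(0, a)), f(p(pair(b, b)), b)))   [R1 at 2.2]
5. pair(0, pair(p(pair(0, a)), f(p(pair(b, b)), b)))  →  pair(0, pair(p(pair(0, a)), p(pair(b, b))))   [R1 at 2.2]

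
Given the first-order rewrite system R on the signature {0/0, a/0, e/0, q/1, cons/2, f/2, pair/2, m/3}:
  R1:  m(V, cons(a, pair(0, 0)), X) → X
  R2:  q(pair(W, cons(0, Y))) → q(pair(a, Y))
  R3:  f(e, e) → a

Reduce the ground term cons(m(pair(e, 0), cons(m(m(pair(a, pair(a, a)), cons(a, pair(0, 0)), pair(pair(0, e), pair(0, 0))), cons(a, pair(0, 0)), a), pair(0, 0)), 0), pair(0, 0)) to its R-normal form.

cons(0, pair(0, 0))

1. cons(m(pair(e, 0), cons(m(m(pair(a, pair(a, a)), cons(a, pair(0, 0)), pair(pair(0, e), pair(0, 0))), cons(a, pair(0, 0)), a), pair(0, 0)), 0), pair(0, 0))  →  cons(m(pair(e, 0), cons(a, pair(0, 0)), 0), pair(0, 0))   [R1 at 1.2.1]
2. cons(m(pair(e, 0), cons(a, pair(0, 0)), 0), pair(0, 0))  →  cons(0, pair(0, 0))   [R1 at 1]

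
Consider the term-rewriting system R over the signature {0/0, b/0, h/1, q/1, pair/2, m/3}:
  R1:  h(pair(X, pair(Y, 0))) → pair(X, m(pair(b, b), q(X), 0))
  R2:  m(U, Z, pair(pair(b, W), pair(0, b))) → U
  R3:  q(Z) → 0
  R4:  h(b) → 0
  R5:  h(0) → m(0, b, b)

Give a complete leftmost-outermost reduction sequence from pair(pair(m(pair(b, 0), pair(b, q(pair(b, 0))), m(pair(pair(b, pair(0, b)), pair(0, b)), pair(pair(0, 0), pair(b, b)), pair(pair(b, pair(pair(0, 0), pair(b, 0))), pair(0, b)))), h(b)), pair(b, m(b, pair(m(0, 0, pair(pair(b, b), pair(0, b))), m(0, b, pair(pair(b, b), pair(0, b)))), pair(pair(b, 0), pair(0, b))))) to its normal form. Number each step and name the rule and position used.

1. pair(pair(m(pair(b, 0), pair(b, q(pair(b, 0))), m(pair(pair(b, pair(0, b)), pair(0, b)), pair(pair(0, 0), pair(b, b)), pair(pair(b, pair(pair(0, 0), pair(b, 0))), pair(0, b)))), h(b)), pair(b, m(b, pair(m(0, 0, pair(pair(b, b), pair(0, b))), m(0, b, pair(pair(b, b), pair(0, b)))), pair(pair(b, 0), pair(0, b)))))  →  pair(pair(m(pair(b, 0), pair(b, 0), m(pair(pair(b, pair(0, b)), pair(0, b)), pair(pair(0, 0), pair(b, b)), pair(pair(b, pair(pair(0, 0), pair(b, 0))), pair(0, b)))), h(b)), pair(b, m(b, pair(m(0, 0, pair(pair(b, b), pair(0, b))), m(0, b, pair(pair(b, b), pair(0, b)))), pair(pair(b, 0), pair(0, b)))))   [R3 at 1.1.2.2]
2. pair(pair(m(pair(b, 0), pair(b, 0), m(pair(pair(b, pair(0, b)), pair(0, b)), pair(pair(0, 0), pair(b, b)), pair(pair(b, pair(pair(0, 0), pair(b, 0))), pair(0, b)))), h(b)), pair(b, m(b, pair(m(0, 0, pair(pair(b, b), pair(0, b))), m(0, b, pair(pair(b, b), pair(0, b)))), pair(pair(b, 0), pair(0, b)))))  →  pair(pair(m(pair(b, 0), pair(b, 0), pair(pair(b, pair(0, b)), pair(0, b))), h(b)), pair(b, m(b, pair(m(0, 0, pair(pair(b, b), pair(0, b))), m(0, b, pair(pair(b, b), pair(0, b)))), pair(pair(b, 0), pair(0, b)))))   [R2 at 1.1.3]
3. pair(pair(m(pair(b, 0), pair(b, 0), pair(pair(b, pair(0, b)), pair(0, b))), h(b)), pair(b, m(b, pair(m(0, 0, pair(pair(b, b), pair(0, b))), m(0, b, pair(pair(b, b), pair(0, b)))), pair(pair(b, 0), pair(0, b)))))  →  pair(pair(pair(b, 0), h(b)), pair(b, m(b, pair(m(0, 0, pair(pair(b, b), pair(0, b))), m(0, b, pair(pair(b, b), pair(0, b)))), pair(pair(b, 0), pair(0, b)))))   [R2 at 1.1]
4. pair(pair(pair(b, 0), h(b)), pair(b, m(b, pair(m(0, 0, pair(pair(b, b), pair(0, b))), m(0, b, pair(pair(b, b), pair(0, b)))), pair(pair(b, 0), pair(0, b)))))  →  pair(pair(pair(b, 0), 0), pair(b, m(b, pair(m(0, 0, pair(pair(b, b), pair(0, b))), m(0, b, pair(pair(b, b), pair(0, b)))), pair(pair(b, 0), pair(0, b)))))   [R4 at 1.2]
5. pair(pair(pair(b, 0), 0), pair(b, m(b, pair(m(0, 0, pair(pair(b, b), pair(0, b))), m(0, b, pair(pair(b, b), pair(0, b)))), pair(pair(b, 0), pair(0, b)))))  →  pair(pair(pair(b, 0), 0), pair(b, b))   [R2 at 2.2]

pair(pair(pair(b, 0), 0), pair(b, b))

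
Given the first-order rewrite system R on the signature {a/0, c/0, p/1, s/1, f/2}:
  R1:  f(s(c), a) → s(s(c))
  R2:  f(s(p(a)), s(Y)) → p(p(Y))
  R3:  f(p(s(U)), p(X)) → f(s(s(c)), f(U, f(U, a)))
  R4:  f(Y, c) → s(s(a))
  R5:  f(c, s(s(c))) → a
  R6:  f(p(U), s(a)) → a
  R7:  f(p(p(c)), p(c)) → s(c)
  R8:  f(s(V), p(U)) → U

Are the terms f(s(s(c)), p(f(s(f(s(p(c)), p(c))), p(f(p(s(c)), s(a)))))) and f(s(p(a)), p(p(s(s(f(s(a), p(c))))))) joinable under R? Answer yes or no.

no — NF(t₁) = a, NF(t₂) = p(s(s(c)))

Reduce t₁ = f(s(s(c)), p(f(s(f(s(p(c)), p(c))), p(f(p(s(c)), s(a)))))):
1. f(s(s(c)), p(f(s(f(s(p(c)), p(c))), p(f(p(s(c)), s(a))))))  →  f(s(f(s(p(c)), p(c))), p(f(p(s(c)), s(a))))   [R8 at ε]
2. f(s(f(s(p(c)), p(c))), p(f(p(s(c)), s(a))))  →  f(p(s(c)), s(a))   [R8 at ε]
3. f(p(s(c)), s(a))  →  a   [R6 at ε]

Reduce t₂ = f(s(p(a)), p(p(s(s(f(s(a), p(c))))))):
1. f(s(p(a)), p(p(s(s(f(s(a), p(c)))))))  →  p(s(s(f(s(a), p(c)))))   [R8 at ε]
2. p(s(s(f(s(a), p(c)))))  →  p(s(s(c)))   [R8 at 1.1.1]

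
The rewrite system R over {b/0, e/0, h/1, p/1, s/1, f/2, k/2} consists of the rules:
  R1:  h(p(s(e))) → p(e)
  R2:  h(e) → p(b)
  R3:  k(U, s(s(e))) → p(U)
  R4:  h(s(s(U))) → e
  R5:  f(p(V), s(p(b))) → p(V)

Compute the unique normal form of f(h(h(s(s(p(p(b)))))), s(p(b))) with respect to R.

1. f(h(h(s(s(p(p(b)))))), s(p(b)))  →  f(h(e), s(p(b)))   [R4 at 1.1]
2. f(h(e), s(p(b)))  →  f(p(b), s(p(b)))   [R2 at 1]
3. f(p(b), s(p(b)))  →  p(b)   [R5 at ε]

p(b)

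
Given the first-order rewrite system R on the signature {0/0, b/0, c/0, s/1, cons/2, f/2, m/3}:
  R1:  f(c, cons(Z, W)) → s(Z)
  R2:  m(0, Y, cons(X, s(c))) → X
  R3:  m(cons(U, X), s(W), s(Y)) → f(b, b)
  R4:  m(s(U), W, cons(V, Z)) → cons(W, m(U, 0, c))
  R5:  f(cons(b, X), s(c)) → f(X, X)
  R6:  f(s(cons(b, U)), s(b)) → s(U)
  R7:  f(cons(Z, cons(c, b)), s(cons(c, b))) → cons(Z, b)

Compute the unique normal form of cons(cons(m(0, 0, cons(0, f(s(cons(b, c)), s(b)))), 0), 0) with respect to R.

cons(cons(0, 0), 0)

1. cons(cons(m(0, 0, cons(0, f(s(cons(b, c)), s(b)))), 0), 0)  →  cons(cons(m(0, 0, cons(0, s(c))), 0), 0)   [R6 at 1.1.3.2]
2. cons(cons(m(0, 0, cons(0, s(c))), 0), 0)  →  cons(cons(0, 0), 0)   [R2 at 1.1]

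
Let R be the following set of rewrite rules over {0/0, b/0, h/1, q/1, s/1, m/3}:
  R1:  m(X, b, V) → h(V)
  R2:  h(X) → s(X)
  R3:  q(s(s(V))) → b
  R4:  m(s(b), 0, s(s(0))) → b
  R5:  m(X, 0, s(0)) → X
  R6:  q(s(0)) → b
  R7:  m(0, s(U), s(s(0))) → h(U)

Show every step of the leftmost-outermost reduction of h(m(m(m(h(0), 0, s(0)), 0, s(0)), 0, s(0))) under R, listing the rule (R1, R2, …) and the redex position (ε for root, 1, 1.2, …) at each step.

1. h(m(m(m(h(0), 0, s(0)), 0, s(0)), 0, s(0)))  →  s(m(m(m(h(0), 0, s(0)), 0, s(0)), 0, s(0)))   [R2 at ε]
2. s(m(m(m(h(0), 0, s(0)), 0, s(0)), 0, s(0)))  →  s(m(m(h(0), 0, s(0)), 0, s(0)))   [R5 at 1]
3. s(m(m(h(0), 0, s(0)), 0, s(0)))  →  s(m(h(0), 0, s(0)))   [R5 at 1]
4. s(m(h(0), 0, s(0)))  →  s(h(0))   [R5 at 1]
5. s(h(0))  →  s(s(0))   [R2 at 1]

s(s(0))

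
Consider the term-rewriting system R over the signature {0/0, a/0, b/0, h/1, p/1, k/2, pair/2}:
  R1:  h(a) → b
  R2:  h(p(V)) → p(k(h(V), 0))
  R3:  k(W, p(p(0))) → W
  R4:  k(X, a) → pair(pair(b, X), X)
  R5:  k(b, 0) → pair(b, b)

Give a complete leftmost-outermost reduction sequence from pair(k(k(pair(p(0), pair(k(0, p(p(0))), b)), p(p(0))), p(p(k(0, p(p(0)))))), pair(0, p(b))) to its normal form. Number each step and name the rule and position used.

1. pair(k(k(pair(p(0), pair(k(0, p(p(0))), b)), p(p(0))), p(p(k(0, p(p(0)))))), pair(0, p(b)))  →  pair(k(pair(p(0), pair(k(0, p(p(0))), b)), p(p(k(0, p(p(0)))))), pair(0, p(b)))   [R3 at 1.1]
2. pair(k(pair(p(0), pair(k(0, p(p(0))), b)), p(p(k(0, p(p(0)))))), pair(0, p(b)))  →  pair(k(pair(p(0), pair(0, b)), p(p(k(0, p(p(0)))))), pair(0, p(b)))   [R3 at 1.1.2.1]
3. pair(k(pair(p(0), pair(0, b)), p(p(k(0, p(p(0)))))), pair(0, p(b)))  →  pair(k(pair(p(0), pair(0, b)), p(p(0))), pair(0, p(b)))   [R3 at 1.2.1.1]
4. pair(k(pair(p(0), pair(0, b)), p(p(0))), pair(0, p(b)))  →  pair(pair(p(0), pair(0, b)), pair(0, p(b)))   [R3 at 1]

pair(pair(p(0), pair(0, b)), pair(0, p(b)))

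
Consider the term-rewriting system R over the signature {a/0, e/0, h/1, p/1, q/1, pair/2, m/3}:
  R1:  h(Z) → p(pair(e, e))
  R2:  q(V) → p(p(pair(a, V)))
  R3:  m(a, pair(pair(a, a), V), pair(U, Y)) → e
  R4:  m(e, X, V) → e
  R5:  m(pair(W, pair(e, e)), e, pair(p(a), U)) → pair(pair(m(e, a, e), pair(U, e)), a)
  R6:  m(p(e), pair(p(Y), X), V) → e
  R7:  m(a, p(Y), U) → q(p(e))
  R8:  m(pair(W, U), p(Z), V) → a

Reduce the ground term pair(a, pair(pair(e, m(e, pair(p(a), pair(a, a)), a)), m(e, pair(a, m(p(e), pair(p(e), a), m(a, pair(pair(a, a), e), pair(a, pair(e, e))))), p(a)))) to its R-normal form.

1. pair(a, pair(pair(e, m(e, pair(p(a), pair(a, a)), a)), m(e, pair(a, m(p(e), pair(p(e), a), m(a, pair(pair(a, a), e), pair(a, pair(e, e))))), p(a))))  →  pair(a, pair(pair(e, e), m(e, pair(a, m(p(e), pair(p(e), a), m(a, pair(pair(a, a), e), pair(a, pair(e, e))))), p(a))))   [R4 at 2.1.2]
2. pair(a, pair(pair(e, e), m(e, pair(a, m(p(e), pair(p(e), a), m(a, pair(pair(a, a), e), pair(a, pair(e, e))))), p(a))))  →  pair(a, pair(pair(e, e), e))   [R4 at 2.2]

pair(a, pair(pair(e, e), e))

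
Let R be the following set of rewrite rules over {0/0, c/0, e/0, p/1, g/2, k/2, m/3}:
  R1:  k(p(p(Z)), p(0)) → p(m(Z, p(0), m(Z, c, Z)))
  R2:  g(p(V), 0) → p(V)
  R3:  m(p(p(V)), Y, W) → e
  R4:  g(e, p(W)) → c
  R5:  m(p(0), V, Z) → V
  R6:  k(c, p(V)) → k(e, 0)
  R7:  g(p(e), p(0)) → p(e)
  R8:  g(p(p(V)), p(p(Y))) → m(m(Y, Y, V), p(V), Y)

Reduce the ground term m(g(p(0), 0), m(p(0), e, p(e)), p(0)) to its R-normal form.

1. m(g(p(0), 0), m(p(0), e, p(e)), p(0))  →  m(p(0), m(p(0), e, p(e)), p(0))   [R2 at 1]
2. m(p(0), m(p(0), e, p(e)), p(0))  →  m(p(0), e, p(e))   [R5 at ε]
3. m(p(0), e, p(e))  →  e   [R5 at ε]

e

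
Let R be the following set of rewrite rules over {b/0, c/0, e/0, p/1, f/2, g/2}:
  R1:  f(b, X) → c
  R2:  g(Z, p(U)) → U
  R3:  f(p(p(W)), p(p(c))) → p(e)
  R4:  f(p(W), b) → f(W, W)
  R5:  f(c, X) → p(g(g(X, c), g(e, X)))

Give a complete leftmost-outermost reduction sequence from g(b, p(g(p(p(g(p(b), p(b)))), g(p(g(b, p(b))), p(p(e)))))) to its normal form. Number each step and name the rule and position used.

1. g(b, p(g(p(p(g(p(b), p(b)))), g(p(g(b, p(b))), p(p(e))))))  →  g(p(p(g(p(b), p(b)))), g(p(g(b, p(b))), p(p(e))))   [R2 at ε]
2. g(p(p(g(p(b), p(b)))), g(p(g(b, p(b))), p(p(e))))  →  g(p(p(b)), g(p(g(b, p(b))), p(p(e))))   [R2 at 1.1.1]
3. g(p(p(b)), g(p(g(b, p(b))), p(p(e))))  →  g(p(p(b)), p(e))   [R2 at 2]
4. g(p(p(b)), p(e))  →  e   [R2 at ε]

e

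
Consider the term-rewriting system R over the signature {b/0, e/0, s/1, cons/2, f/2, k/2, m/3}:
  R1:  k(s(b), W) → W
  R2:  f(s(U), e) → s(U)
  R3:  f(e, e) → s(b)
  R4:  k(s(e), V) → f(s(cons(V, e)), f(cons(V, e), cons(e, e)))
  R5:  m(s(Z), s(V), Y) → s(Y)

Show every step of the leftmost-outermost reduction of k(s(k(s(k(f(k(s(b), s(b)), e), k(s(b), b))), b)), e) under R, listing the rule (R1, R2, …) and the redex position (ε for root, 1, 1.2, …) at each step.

e

1. k(s(k(s(k(f(k(s(b), s(b)), e), k(s(b), b))), b)), e)  →  k(s(k(s(k(f(s(b), e), k(s(b), b))), b)), e)   [R1 at 1.1.1.1.1.1]
2. k(s(k(s(k(f(s(b), e), k(s(b), b))), b)), e)  →  k(s(k(s(k(s(b), k(s(b), b))), b)), e)   [R2 at 1.1.1.1.1]
3. k(s(k(s(k(s(b), k(s(b), b))), b)), e)  →  k(s(k(s(k(s(b), b)), b)), e)   [R1 at 1.1.1.1]
4. k(s(k(s(k(s(b), b)), b)), e)  →  k(s(k(s(b), b)), e)   [R1 at 1.1.1.1]
5. k(s(k(s(b), b)), e)  →  k(s(b), e)   [R1 at 1.1]
6. k(s(b), e)  →  e   [R1 at ε]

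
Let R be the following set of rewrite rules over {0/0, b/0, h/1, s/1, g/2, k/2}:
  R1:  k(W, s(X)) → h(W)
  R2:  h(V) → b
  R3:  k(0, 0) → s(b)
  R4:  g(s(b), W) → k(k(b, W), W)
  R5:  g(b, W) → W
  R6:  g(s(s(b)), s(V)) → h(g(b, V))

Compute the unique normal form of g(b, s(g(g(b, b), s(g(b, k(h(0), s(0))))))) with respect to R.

1. g(b, s(g(g(b, b), s(g(b, k(h(0), s(0)))))))  →  s(g(g(b, b), s(g(b, k(h(0), s(0))))))   [R5 at ε]
2. s(g(g(b, b), s(g(b, k(h(0), s(0))))))  →  s(g(b, s(g(b, k(h(0), s(0))))))   [R5 at 1.1]
3. s(g(b, s(g(b, k(h(0), s(0))))))  →  s(s(g(b, k(h(0), s(0)))))   [R5 at 1]
4. s(s(g(b, k(h(0), s(0)))))  →  s(s(k(h(0), s(0))))   [R5 at 1.1]
5. s(s(k(h(0), s(0))))  →  s(s(h(h(0))))   [R1 at 1.1]
6. s(s(h(h(0))))  →  s(s(b))   [R2 at 1.1]

s(s(b))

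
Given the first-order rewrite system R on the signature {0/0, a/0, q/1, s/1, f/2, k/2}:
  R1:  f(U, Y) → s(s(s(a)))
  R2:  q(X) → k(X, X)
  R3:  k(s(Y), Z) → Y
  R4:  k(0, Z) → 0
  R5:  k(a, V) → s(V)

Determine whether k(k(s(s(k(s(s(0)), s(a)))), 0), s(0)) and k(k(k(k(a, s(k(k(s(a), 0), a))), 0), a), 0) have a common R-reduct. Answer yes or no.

no — NF(t₁) = s(0), NF(t₂) = a

Reduce t₁ = k(k(s(s(k(s(s(0)), s(a)))), 0), s(0)):
1. k(k(s(s(k(s(s(0)), s(a)))), 0), s(0))  →  k(s(k(s(s(0)), s(a))), s(0))   [R3 at 1]
2. k(s(k(s(s(0)), s(a))), s(0))  →  k(s(s(0)), s(a))   [R3 at ε]
3. k(s(s(0)), s(a))  →  s(0)   [R3 at ε]

Reduce t₂ = k(k(k(k(a, s(k(k(s(a), 0), a))), 0), a), 0):
1. k(k(k(k(a, s(k(k(s(a), 0), a))), 0), a), 0)  →  k(k(k(s(s(k(k(s(a), 0), a))), 0), a), 0)   [R5 at 1.1.1]
2. k(k(k(s(s(k(k(s(a), 0), a))), 0), a), 0)  →  k(k(s(k(k(s(a), 0), a)), a), 0)   [R3 at 1.1]
3. k(k(s(k(k(s(a), 0), a)), a), 0)  →  k(k(k(s(a), 0), a), 0)   [R3 at 1]
4. k(k(k(s(a), 0), a), 0)  →  k(k(a, a), 0)   [R3 at 1.1]
5. k(k(a, a), 0)  →  k(s(a), 0)   [R5 at 1]
6. k(s(a), 0)  →  a   [R3 at ε]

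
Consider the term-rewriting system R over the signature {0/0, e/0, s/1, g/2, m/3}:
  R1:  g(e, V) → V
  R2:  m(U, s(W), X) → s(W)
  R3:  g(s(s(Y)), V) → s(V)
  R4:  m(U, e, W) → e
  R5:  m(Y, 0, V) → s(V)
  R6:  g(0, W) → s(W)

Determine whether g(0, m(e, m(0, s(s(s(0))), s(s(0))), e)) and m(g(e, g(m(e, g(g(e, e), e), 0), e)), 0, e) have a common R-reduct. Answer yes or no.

Reduce t₁ = g(0, m(e, m(0, s(s(s(0))), s(s(0))), e)):
1. g(0, m(e, m(0, s(s(s(0))), s(s(0))), e))  →  s(m(e, m(0, s(s(s(0))), s(s(0))), e))   [R6 at ε]
2. s(m(e, m(0, s(s(s(0))), s(s(0))), e))  →  s(m(e, s(s(s(0))), e))   [R2 at 1.2]
3. s(m(e, s(s(s(0))), e))  →  s(s(s(s(0))))   [R2 at 1]

Reduce t₂ = m(g(e, g(m(e, g(g(e, e), e), 0), e)), 0, e):
1. m(g(e, g(m(e, g(g(e, e), e), 0), e)), 0, e)  →  s(e)   [R5 at ε]

no — NF(t₁) = s(s(s(s(0)))), NF(t₂) = s(e)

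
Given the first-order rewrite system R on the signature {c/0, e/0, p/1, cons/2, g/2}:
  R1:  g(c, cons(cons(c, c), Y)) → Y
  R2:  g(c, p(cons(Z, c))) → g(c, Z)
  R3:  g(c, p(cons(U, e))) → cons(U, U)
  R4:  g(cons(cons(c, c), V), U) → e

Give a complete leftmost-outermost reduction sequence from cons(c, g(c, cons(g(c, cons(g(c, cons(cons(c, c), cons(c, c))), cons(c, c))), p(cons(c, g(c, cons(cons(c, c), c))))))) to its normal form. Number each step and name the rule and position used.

cons(c, p(cons(c, c)))

1. cons(c, g(c, cons(g(c, cons(g(c, cons(cons(c, c), cons(c, c))), cons(c, c))), p(cons(c, g(c, cons(cons(c, c), c)))))))  →  cons(c, g(c, cons(g(c, cons(cons(c, c), cons(c, c))), p(cons(c, g(c, cons(cons(c, c), c)))))))   [R1 at 2.2.1.2.1]
2. cons(c, g(c, cons(g(c, cons(cons(c, c), cons(c, c))), p(cons(c, g(c, cons(cons(c, c), c)))))))  →  cons(c, g(c, cons(cons(c, c), p(cons(c, g(c, cons(cons(c, c), c)))))))   [R1 at 2.2.1]
3. cons(c, g(c, cons(cons(c, c), p(cons(c, g(c, cons(cons(c, c), c)))))))  →  cons(c, p(cons(c, g(c, cons(cons(c, c), c)))))   [R1 at 2]
4. cons(c, p(cons(c, g(c, cons(cons(c, c), c)))))  →  cons(c, p(cons(c, c)))   [R1 at 2.1.2]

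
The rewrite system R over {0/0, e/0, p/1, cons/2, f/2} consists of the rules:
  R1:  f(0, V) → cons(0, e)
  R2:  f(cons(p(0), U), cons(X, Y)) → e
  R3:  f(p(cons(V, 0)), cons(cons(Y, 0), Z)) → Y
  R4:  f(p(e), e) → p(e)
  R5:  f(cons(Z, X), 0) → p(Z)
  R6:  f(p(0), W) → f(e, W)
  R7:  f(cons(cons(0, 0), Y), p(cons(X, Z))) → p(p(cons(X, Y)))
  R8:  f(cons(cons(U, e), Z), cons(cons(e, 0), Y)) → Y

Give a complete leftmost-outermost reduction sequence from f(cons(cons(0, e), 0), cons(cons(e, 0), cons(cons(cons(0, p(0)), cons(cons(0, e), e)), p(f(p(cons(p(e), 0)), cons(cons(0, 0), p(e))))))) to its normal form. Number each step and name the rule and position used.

1. f(cons(cons(0, e), 0), cons(cons(e, 0), cons(cons(cons(0, p(0)), cons(cons(0, e), e)), p(f(p(cons(p(e), 0)), cons(cons(0, 0), p(e)))))))  →  cons(cons(cons(0, p(0)), cons(cons(0, e), e)), p(f(p(cons(p(e), 0)), cons(cons(0, 0), p(e)))))   [R8 at ε]
2. cons(cons(cons(0, p(0)), cons(cons(0, e), e)), p(f(p(cons(p(e), 0)), cons(cons(0, 0), p(e)))))  →  cons(cons(cons(0, p(0)), cons(cons(0, e), e)), p(0))   [R3 at 2.1]

cons(cons(cons(0, p(0)), cons(cons(0, e), e)), p(0))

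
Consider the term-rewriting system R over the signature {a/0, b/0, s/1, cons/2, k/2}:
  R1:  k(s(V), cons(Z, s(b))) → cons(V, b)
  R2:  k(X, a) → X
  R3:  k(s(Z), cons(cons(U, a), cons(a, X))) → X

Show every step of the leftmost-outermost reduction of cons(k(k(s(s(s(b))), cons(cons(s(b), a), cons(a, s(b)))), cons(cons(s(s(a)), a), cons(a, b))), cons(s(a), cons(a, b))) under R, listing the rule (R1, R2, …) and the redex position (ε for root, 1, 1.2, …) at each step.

cons(b, cons(s(a), cons(a, b)))

1. cons(k(k(s(s(s(b))), cons(cons(s(b), a), cons(a, s(b)))), cons(cons(s(s(a)), a), cons(a, b))), cons(s(a), cons(a, b)))  →  cons(k(s(b), cons(cons(s(s(a)), a), cons(a, b))), cons(s(a), cons(a, b)))   [R3 at 1.1]
2. cons(k(s(b), cons(cons(s(s(a)), a), cons(a, b))), cons(s(a), cons(a, b)))  →  cons(b, cons(s(a), cons(a, b)))   [R3 at 1]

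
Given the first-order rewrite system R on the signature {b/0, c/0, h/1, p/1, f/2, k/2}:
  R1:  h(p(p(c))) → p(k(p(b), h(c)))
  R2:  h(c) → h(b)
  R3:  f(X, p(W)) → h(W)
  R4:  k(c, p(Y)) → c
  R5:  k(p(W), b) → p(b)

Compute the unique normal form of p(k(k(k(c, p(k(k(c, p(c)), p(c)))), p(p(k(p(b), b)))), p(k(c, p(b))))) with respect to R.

1. p(k(k(k(c, p(k(k(c, p(c)), p(c)))), p(p(k(p(b), b)))), p(k(c, p(b)))))  →  p(k(k(c, p(p(k(p(b), b)))), p(k(c, p(b)))))   [R4 at 1.1.1]
2. p(k(k(c, p(p(k(p(b), b)))), p(k(c, p(b)))))  →  p(k(c, p(k(c, p(b)))))   [R4 at 1.1]
3. p(k(c, p(k(c, p(b)))))  →  p(c)   [R4 at 1]

p(c)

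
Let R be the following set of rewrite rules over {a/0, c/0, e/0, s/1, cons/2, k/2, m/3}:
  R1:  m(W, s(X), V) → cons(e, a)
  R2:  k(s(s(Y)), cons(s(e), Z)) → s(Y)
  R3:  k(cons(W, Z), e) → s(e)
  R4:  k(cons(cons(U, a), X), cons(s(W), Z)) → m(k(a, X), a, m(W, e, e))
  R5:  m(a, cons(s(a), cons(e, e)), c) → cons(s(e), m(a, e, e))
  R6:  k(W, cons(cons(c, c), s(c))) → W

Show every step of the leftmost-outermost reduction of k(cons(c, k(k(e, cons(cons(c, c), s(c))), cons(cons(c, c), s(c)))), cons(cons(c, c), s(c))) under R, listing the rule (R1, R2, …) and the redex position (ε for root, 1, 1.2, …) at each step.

cons(c, e)

1. k(cons(c, k(k(e, cons(cons(c, c), s(c))), cons(cons(c, c), s(c)))), cons(cons(c, c), s(c)))  →  cons(c, k(k(e, cons(cons(c, c), s(c))), cons(cons(c, c), s(c))))   [R6 at ε]
2. cons(c, k(k(e, cons(cons(c, c), s(c))), cons(cons(c, c), s(c))))  →  cons(c, k(e, cons(cons(c, c), s(c))))   [R6 at 2]
3. cons(c, k(e, cons(cons(c, c), s(c))))  →  cons(c, e)   [R6 at 2]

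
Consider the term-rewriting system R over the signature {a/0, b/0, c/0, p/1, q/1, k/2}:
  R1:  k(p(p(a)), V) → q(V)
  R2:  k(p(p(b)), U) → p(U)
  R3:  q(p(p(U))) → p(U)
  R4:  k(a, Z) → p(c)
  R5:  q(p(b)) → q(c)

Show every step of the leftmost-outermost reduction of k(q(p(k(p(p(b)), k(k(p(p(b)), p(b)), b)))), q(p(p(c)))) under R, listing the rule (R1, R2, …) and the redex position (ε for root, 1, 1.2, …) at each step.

p(p(c))

1. k(q(p(k(p(p(b)), k(k(p(p(b)), p(b)), b)))), q(p(p(c))))  →  k(q(p(p(k(k(p(p(b)), p(b)), b)))), q(p(p(c))))   [R2 at 1.1.1]
2. k(q(p(p(k(k(p(p(b)), p(b)), b)))), q(p(p(c))))  →  k(p(k(k(p(p(b)), p(b)), b)), q(p(p(c))))   [R3 at 1]
3. k(p(k(k(p(p(b)), p(b)), b)), q(p(p(c))))  →  k(p(k(p(p(b)), b)), q(p(p(c))))   [R2 at 1.1.1]
4. k(p(k(p(p(b)), b)), q(p(p(c))))  →  k(p(p(b)), q(p(p(c))))   [R2 at 1.1]
5. k(p(p(b)), q(p(p(c))))  →  p(q(p(p(c))))   [R2 at ε]
6. p(q(p(p(c))))  →  p(p(c))   [R3 at 1]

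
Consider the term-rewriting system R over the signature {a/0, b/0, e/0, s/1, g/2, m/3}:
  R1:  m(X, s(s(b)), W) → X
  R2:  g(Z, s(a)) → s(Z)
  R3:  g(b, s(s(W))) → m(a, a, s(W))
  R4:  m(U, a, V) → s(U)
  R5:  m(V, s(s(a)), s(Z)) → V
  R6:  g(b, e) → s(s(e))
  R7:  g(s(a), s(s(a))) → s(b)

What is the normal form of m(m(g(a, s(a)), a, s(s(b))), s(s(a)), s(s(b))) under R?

1. m(m(g(a, s(a)), a, s(s(b))), s(s(a)), s(s(b)))  →  m(g(a, s(a)), a, s(s(b)))   [R5 at ε]
2. m(g(a, s(a)), a, s(s(b)))  →  s(g(a, s(a)))   [R4 at ε]
3. s(g(a, s(a)))  →  s(s(a))   [R2 at 1]

s(s(a))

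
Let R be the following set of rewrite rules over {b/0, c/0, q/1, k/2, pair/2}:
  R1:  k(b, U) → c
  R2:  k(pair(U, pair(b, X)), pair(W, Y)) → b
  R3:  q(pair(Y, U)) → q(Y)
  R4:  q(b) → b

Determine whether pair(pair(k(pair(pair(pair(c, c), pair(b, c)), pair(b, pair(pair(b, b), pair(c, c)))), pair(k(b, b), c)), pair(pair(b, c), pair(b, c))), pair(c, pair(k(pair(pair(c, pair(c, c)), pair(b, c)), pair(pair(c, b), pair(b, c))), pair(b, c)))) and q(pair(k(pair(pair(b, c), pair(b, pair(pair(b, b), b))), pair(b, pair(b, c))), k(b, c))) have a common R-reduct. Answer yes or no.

no — NF(t₁) = pair(pair(b, pair(pair(b, c), pair(b, c))), pair(c, pair(b, pair(b, c)))), NF(t₂) = b

Reduce t₁ = pair(pair(k(pair(pair(pair(c, c), pair(b, c)), pair(b, pair(pair(b, b), pair(c, c)))), pair(k(b, b), c)), pair(pair(b, c), pair(b, c))), pair(c, pair(k(pair(pair(c, pair(c, c)), pair(b, c)), pair(pair(c, b), pair(b, c))), pair(b, c)))):
1. pair(pair(k(pair(pair(pair(c, c), pair(b, c)), pair(b, pair(pair(b, b), pair(c, c)))), pair(k(b, b), c)), pair(pair(b, c), pair(b, c))), pair(c, pair(k(pair(pair(c, pair(c, c)), pair(b, c)), pair(pair(c, b), pair(b, c))), pair(b, c))))  →  pair(pair(b, pair(pair(b, c), pair(b, c))), pair(c, pair(k(pair(pair(c, pair(c, c)), pair(b, c)), pair(pair(c, b), pair(b, c))), pair(b, c))))   [R2 at 1.1]
2. pair(pair(b, pair(pair(b, c), pair(b, c))), pair(c, pair(k(pair(pair(c, pair(c, c)), pair(b, c)), pair(pair(c, b), pair(b, c))), pair(b, c))))  →  pair(pair(b, pair(pair(b, c), pair(b, c))), pair(c, pair(b, pair(b, c))))   [R2 at 2.2.1]

Reduce t₂ = q(pair(k(pair(pair(b, c), pair(b, pair(pair(b, b), b))), pair(b, pair(b, c))), k(b, c))):
1. q(pair(k(pair(pair(b, c), pair(b, pair(pair(b, b), b))), pair(b, pair(b, c))), k(b, c)))  →  q(k(pair(pair(b, c), pair(b, pair(pair(b, b), b))), pair(b, pair(b, c))))   [R3 at ε]
2. q(k(pair(pair(b, c), pair(b, pair(pair(b, b), b))), pair(b, pair(b, c))))  →  q(b)   [R2 at 1]
3. q(b)  →  b   [R4 at ε]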